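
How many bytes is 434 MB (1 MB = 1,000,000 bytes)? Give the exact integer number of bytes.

434,000,000 bytes

434 × 1,000,000 = 434,000,000 bytes  (1 MB = 10^6 bytes)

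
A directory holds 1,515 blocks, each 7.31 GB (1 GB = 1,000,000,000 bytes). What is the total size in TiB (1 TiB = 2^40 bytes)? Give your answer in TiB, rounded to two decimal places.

10.07 TiB

Total = 1,515 × 7.31 GB = 11074.65 GB
= 11074.65 × 1,000,000,000 bytes = 11,074,650,000,000 bytes
1 TiB = 1,099,511,627,776 bytes
11,074,650,000,000 / 1,099,511,627,776 = 10.07 TiB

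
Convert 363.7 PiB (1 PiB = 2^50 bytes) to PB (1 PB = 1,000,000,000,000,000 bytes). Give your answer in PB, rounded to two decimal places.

363.7 PiB × 1,125,899,906,842,624 bytes/PiB = 409,489,796,118,662,348.8 bytes
1 PB = 10^15 bytes = 1,000,000,000,000,000 bytes
409,489,796,118,662,348.8 / 1,000,000,000,000,000 = 409.49 PB

409.49 PB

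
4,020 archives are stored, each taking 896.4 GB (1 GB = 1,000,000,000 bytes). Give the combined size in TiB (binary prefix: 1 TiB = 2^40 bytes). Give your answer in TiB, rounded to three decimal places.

3,277.390 TiB

Total = 4,020 × 896.4 GB = 3,603,528 GB
= 3,603,528 × 1,000,000,000 bytes = 3,603,528,000,000,000 bytes
1 TiB = 1,099,511,627,776 bytes
3,603,528,000,000,000 / 1,099,511,627,776 = 3,277.390 TiB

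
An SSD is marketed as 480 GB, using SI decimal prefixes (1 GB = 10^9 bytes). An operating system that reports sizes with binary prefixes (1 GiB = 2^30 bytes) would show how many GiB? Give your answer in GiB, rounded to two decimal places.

447.03 GiB

480 GB = 480 × 10^9 bytes = 480,000,000,000 bytes
1 GiB = 2^30 bytes = 1,073,741,824 bytes
480,000,000,000 / 1,073,741,824 = 447.03 GiB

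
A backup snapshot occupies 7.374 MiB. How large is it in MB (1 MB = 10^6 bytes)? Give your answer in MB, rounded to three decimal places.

7.374 MiB = 7.374 × 2^20 bytes = 7,732,199.424 bytes
1 MB = 10^6 bytes = 1,000,000 bytes
7,732,199.424 / 1,000,000 = 7.732 MB

7.732 MB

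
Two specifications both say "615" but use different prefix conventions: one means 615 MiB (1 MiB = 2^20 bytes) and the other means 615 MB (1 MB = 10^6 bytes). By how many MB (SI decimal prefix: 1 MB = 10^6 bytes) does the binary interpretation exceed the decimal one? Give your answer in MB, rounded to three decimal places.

29.874 MB

615 MiB = 615 × 1,048,576 = 644,874,240 bytes
615 MB = 615 × 1,000,000 = 615,000,000 bytes
difference = 29,874,240 bytes
29,874,240 / 1,000,000 = 29.874 MB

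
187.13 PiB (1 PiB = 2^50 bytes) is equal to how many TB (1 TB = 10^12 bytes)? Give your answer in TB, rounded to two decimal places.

210,689.65 TB

187.13 PiB × 1,125,899,906,842,624 bytes/PiB = 210,689,649,567,460,229.12 bytes
1 TB = 10^12 bytes = 1,000,000,000,000 bytes
210,689,649,567,460,229.12 / 1,000,000,000,000 = 210,689.65 TB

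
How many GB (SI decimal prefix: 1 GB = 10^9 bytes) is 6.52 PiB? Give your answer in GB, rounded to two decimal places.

7,340,867.39 GB

6.52 PiB = 6.52 × 2^50 bytes = 7,340,867,392,613,908.48 bytes
1 GB = 10^9 bytes = 1,000,000,000 bytes
7,340,867,392,613,908.48 / 1,000,000,000 = 7,340,867.39 GB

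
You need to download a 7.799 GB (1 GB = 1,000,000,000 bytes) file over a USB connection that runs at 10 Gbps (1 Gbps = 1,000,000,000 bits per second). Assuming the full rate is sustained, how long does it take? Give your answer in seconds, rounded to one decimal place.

6.2 seconds

7.799 GB = 7,799,000,000 bytes = 62,392,000,000 bits
10 Gbps = 10,000,000,000 bits/s
time = 62,392,000,000 / 10,000,000,000 = 6.2 s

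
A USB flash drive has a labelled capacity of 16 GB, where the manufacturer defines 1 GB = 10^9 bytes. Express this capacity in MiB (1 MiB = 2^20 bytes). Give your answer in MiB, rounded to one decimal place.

15,258.8 MiB

16 GB × 1,000,000,000 bytes/GB = 16,000,000,000 bytes
1 MiB = 1,048,576 bytes
16,000,000,000 / 1,048,576 = 15,258.8 MiB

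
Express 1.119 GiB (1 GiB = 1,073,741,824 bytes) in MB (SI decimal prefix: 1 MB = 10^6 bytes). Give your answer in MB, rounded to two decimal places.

1.119 GiB = 1.119 × 2^30 bytes = 1,201,517,101.056 bytes
1 MB = 1,000,000 bytes
1,201,517,101.056 / 1,000,000 = 1,201.52 MB

1,201.52 MB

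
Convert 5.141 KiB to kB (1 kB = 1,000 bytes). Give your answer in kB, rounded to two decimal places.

5.26 kB

5.141 KiB = 5.141 × 2^10 bytes = 5,264.384 bytes
1 kB = 10^3 bytes = 1,000 bytes
5,264.384 / 1,000 = 5.26 kB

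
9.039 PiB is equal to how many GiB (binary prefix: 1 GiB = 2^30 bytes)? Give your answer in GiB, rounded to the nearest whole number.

9,478,078 GiB

9.039 PiB × 1,125,899,906,842,624 bytes/PiB = 10,177,009,257,950,478.336 bytes
1 GiB = 1,073,741,824 bytes
10,177,009,257,950,478.336 / 1,073,741,824 = 9,478,078 GiB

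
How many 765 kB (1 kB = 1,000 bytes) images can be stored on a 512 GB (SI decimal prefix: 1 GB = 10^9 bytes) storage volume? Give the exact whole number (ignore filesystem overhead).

669,281

Capacity: 512 GB = 512,000,000,000 bytes
Per item: 765 kB = 765,000 bytes
⌊512,000,000,000 / 765,000⌋ = 669,281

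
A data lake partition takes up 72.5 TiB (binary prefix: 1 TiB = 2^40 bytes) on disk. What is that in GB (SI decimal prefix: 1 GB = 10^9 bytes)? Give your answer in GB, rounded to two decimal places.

72.5 TiB × 1,099,511,627,776 bytes/TiB = 79,714,593,013,760 bytes
1 GB = 10^9 bytes = 1,000,000,000 bytes
79,714,593,013,760 / 1,000,000,000 = 79,714.59 GB

79,714.59 GB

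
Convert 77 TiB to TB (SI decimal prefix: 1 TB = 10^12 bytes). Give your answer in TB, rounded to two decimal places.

84.66 TB

77 TiB × 1,099,511,627,776 bytes/TiB = 84,662,395,338,752 bytes
1 TB = 10^12 bytes = 1,000,000,000,000 bytes
84,662,395,338,752 / 1,000,000,000,000 = 84.66 TB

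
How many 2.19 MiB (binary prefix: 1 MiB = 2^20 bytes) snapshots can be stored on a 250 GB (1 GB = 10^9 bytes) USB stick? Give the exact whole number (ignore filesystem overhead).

108,866

Capacity: 250 GB = 250,000,000,000 bytes
Per item: 2.19 MiB = 2,296,381.44 bytes
⌊250,000,000,000 / 2,296,381.44⌋ = 108,866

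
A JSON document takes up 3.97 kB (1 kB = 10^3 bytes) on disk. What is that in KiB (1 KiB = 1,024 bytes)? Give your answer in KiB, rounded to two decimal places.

3.97 kB = 3.97 × 10^3 bytes = 3,970 bytes
1 KiB = 1,024 bytes
3,970 / 1,024 = 3.88 KiB

3.88 KiB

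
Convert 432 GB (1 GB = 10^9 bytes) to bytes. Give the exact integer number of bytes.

432,000,000,000 bytes

432 × 1,000,000,000 = 432,000,000,000 bytes  (1 GB = 10^9 bytes)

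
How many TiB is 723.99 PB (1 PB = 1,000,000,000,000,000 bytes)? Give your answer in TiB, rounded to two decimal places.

723.99 PB × 1,000,000,000,000,000 bytes/PB = 723,990,000,000,000,000 bytes
1 TiB = 2^40 bytes = 1,099,511,627,776 bytes
723,990,000,000,000,000 / 1,099,511,627,776 = 658,465.07 TiB

658,465.07 TiB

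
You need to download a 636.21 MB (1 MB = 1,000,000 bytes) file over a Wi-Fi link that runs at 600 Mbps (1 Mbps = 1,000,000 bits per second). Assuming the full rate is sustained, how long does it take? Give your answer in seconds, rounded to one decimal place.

8.5 seconds

636.21 MB = 636,210,000 bytes = 5,089,680,000 bits
600 Mbps = 600,000,000 bits/s
time = 5,089,680,000 / 600,000,000 = 8.5 s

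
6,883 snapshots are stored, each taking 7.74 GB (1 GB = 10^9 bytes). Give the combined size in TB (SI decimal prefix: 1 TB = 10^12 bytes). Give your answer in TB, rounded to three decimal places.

Total = 6,883 × 7.74 GB = 53274.42 GB
= 53274.42 × 1,000,000,000 bytes = 53,274,420,000,000 bytes
1 TB = 1,000,000,000,000 bytes
53,274,420,000,000 / 1,000,000,000,000 = 53.274 TB

53.274 TB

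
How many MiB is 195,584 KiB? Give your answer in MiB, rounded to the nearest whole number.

195,584 KiB = 195,584 × 2^10 bytes = 200,278,016 bytes
1 MiB = 2^20 bytes = 1,048,576 bytes
200,278,016 / 1,048,576 = 191 MiB

191 MiB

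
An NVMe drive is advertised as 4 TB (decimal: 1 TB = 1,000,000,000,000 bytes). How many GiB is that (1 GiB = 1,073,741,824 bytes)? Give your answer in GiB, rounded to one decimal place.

4 TB × 1,000,000,000,000 bytes/TB = 4,000,000,000,000 bytes
1 GiB = 1,073,741,824 bytes
4,000,000,000,000 / 1,073,741,824 = 3,725.3 GiB

3,725.3 GiB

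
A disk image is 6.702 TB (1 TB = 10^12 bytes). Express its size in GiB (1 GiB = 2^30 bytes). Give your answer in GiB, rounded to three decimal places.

6.702 TB = 6.702 × 10^12 bytes = 6,702,000,000,000 bytes
1 GiB = 1,073,741,824 bytes
6,702,000,000,000 / 1,073,741,824 = 6,241.724 GiB

6,241.724 GiB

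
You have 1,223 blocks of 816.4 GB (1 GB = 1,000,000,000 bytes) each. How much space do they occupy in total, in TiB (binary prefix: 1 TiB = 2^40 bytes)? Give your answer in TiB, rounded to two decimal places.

Total = 1,223 × 816.4 GB = 998457.2 GB
= 998457.2 × 1,000,000,000 bytes = 998,457,200,000,000 bytes
1 TiB = 1,099,511,627,776 bytes
998,457,200,000,000 / 1,099,511,627,776 = 908.09 TiB

908.09 TiB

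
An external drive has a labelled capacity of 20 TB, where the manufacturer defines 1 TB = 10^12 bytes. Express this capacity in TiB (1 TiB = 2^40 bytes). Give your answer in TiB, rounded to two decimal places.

18.19 TiB

20 TB × 1,000,000,000,000 bytes/TB = 20,000,000,000,000 bytes
1 TiB = 2^40 bytes = 1,099,511,627,776 bytes
20,000,000,000,000 / 1,099,511,627,776 = 18.19 TiB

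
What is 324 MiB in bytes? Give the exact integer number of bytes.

339,738,624 bytes

324 × 1,048,576 = 339,738,624 bytes  (1 MiB = 2^20 bytes)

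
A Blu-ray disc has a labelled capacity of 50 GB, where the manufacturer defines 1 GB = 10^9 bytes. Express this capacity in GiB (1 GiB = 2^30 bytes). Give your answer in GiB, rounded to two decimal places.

46.57 GiB

50 GB × 1,000,000,000 bytes/GB = 50,000,000,000 bytes
1 GiB = 1,073,741,824 bytes
50,000,000,000 / 1,073,741,824 = 46.57 GiB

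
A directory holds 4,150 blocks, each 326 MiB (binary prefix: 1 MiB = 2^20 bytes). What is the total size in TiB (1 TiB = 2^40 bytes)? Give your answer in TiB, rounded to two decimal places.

Total = 4,150 × 326 MiB = 1,352,900 MiB
= 1,352,900 × 1,048,576 bytes = 1,418,618,470,400 bytes
1 TiB = 1,099,511,627,776 bytes
1,418,618,470,400 / 1,099,511,627,776 = 1.29 TiB

1.29 TiB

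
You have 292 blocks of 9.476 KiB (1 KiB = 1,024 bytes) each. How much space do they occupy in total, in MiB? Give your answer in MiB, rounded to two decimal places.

Total = 292 × 9.476 KiB = 2766.992 KiB
= 2766.992 × 1,024 bytes = 2,833,399.808 bytes
1 MiB = 1,048,576 bytes
2,833,399.808 / 1,048,576 = 2.70 MiB

2.70 MiB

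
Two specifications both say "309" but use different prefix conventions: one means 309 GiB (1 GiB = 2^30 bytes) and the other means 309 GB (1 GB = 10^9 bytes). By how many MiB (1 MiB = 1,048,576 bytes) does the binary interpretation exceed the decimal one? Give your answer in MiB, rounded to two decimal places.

21,730.64 MiB

309 GiB = 309 × 1,073,741,824 = 331,786,223,616 bytes
309 GB = 309 × 1,000,000,000 = 309,000,000,000 bytes
difference = 22,786,223,616 bytes
22,786,223,616 / 1,048,576 = 21,730.64 MiB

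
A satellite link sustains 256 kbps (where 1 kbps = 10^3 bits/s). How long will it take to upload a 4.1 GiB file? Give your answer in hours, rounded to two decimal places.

4.1 GiB = 4,402,341,478.4 bytes = 35,218,731,827.2 bits
256 kbps = 256,000 bits/s
time = 35,218,731,827.2 / 256,000 = 137,573.1712 s
137,573.1712 s / 3600 = 38.21 hours

38.21 hours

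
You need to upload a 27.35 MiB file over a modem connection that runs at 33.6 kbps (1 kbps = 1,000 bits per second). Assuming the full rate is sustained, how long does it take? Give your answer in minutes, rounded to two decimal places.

27.35 MiB = 28,678,553.6 bytes = 229,428,428.8 bits
33.6 kbps = 33,600 bits/s
time = 229,428,428.8 / 33,600 = 6,828.227 s
6,828.227 s / 60 = 113.80 minutes

113.80 minutes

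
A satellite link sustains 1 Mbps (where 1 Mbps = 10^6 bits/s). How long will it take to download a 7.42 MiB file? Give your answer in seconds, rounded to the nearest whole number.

7.42 MiB = 7,780,433.92 bytes = 62,243,471.36 bits
1 Mbps = 1,000,000 bits/s
time = 62,243,471.36 / 1,000,000 = 62 s

62 seconds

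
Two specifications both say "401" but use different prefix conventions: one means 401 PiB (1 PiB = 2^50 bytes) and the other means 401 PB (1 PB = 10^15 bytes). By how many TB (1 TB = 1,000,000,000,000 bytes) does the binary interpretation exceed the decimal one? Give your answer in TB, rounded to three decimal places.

401 PiB = 401 × 1,125,899,906,842,624 = 451,485,862,643,892,224 bytes
401 PB = 401 × 1,000,000,000,000,000 = 401,000,000,000,000,000 bytes
difference = 50,485,862,643,892,224 bytes
50,485,862,643,892,224 / 1,000,000,000,000 = 50,485.863 TB

50,485.863 TB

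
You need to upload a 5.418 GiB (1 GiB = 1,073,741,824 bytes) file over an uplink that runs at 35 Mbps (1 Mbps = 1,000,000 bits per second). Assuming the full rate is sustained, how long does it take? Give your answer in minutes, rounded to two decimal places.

22.16 minutes

5.418 GiB = 5,817,533,202.432 bytes = 46,540,265,619.456 bits
35 Mbps = 35,000,000 bits/s
time = 46,540,265,619.456 / 35,000,000 = 1,329.722 s
1,329.722 s / 60 = 22.16 minutes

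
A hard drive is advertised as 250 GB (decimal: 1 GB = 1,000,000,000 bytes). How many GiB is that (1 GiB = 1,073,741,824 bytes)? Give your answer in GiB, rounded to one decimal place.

250 GB × 1,000,000,000 bytes/GB = 250,000,000,000 bytes
1 GiB = 2^30 bytes = 1,073,741,824 bytes
250,000,000,000 / 1,073,741,824 = 232.8 GiB

232.8 GiB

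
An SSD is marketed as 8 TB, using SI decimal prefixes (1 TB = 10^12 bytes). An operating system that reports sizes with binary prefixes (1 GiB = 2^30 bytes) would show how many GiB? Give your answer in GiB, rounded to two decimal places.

7,450.58 GiB

8 TB = 8 × 10^12 bytes = 8,000,000,000,000 bytes
1 GiB = 1,073,741,824 bytes
8,000,000,000,000 / 1,073,741,824 = 7,450.58 GiB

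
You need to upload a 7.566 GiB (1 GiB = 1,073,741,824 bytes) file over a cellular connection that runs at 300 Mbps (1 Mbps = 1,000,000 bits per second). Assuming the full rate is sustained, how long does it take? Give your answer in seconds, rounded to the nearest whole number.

217 seconds

7.566 GiB = 8,123,930,640.384 bytes = 64,991,445,123.072 bits
300 Mbps = 300,000,000 bits/s
time = 64,991,445,123.072 / 300,000,000 = 217 s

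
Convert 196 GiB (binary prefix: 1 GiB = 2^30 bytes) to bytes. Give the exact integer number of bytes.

210,453,397,504 bytes

196 × 1,073,741,824 = 210,453,397,504 bytes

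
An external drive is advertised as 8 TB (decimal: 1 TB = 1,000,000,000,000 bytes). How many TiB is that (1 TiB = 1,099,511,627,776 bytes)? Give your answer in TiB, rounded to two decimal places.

7.28 TiB

8 TB × 1,000,000,000,000 bytes/TB = 8,000,000,000,000 bytes
1 TiB = 2^40 bytes = 1,099,511,627,776 bytes
8,000,000,000,000 / 1,099,511,627,776 = 7.28 TiB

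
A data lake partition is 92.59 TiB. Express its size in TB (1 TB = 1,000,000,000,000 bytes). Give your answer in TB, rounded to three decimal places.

101.804 TB

92.59 TiB × 1,099,511,627,776 bytes/TiB = 101,803,781,615,779.84 bytes
1 TB = 10^12 bytes = 1,000,000,000,000 bytes
101,803,781,615,779.84 / 1,000,000,000,000 = 101.804 TB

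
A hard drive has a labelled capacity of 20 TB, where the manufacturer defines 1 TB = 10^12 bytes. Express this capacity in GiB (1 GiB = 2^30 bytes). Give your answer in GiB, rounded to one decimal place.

20 TB = 20 × 10^12 bytes = 20,000,000,000,000 bytes
1 GiB = 2^30 bytes = 1,073,741,824 bytes
20,000,000,000,000 / 1,073,741,824 = 18,626.5 GiB

18,626.5 GiB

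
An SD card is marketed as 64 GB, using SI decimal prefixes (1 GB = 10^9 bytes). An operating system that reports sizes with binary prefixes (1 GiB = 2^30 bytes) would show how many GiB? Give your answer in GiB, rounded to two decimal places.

64 GB × 1,000,000,000 bytes/GB = 64,000,000,000 bytes
1 GiB = 1,073,741,824 bytes
64,000,000,000 / 1,073,741,824 = 59.60 GiB

59.60 GiB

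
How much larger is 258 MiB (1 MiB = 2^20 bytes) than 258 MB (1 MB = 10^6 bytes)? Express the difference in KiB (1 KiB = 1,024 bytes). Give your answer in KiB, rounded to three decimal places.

12,238.875 KiB

258 MiB = 258 × 1,048,576 = 270,532,608 bytes
258 MB = 258 × 1,000,000 = 258,000,000 bytes
difference = 12,532,608 bytes
12,532,608 / 1,024 = 12,238.875 KiB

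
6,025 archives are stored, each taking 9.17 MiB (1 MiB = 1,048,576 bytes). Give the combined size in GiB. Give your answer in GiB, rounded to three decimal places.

53.954 GiB

Total = 6,025 × 9.17 MiB = 55249.25 MiB
= 55249.25 × 1,048,576 bytes = 57,933,037,568 bytes
1 GiB = 1,073,741,824 bytes
57,933,037,568 / 1,073,741,824 = 53.954 GiB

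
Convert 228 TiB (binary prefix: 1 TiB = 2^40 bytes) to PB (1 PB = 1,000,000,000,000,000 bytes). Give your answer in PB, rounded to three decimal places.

228 TiB × 1,099,511,627,776 bytes/TiB = 250,688,651,132,928 bytes
1 PB = 10^15 bytes = 1,000,000,000,000,000 bytes
250,688,651,132,928 / 1,000,000,000,000,000 = 0.251 PB

0.251 PB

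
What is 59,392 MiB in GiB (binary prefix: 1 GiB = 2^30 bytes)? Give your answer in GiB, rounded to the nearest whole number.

58 GiB

59,392 MiB = 59,392 × 2^20 bytes = 62,277,025,792 bytes
1 GiB = 1,073,741,824 bytes
62,277,025,792 / 1,073,741,824 = 58 GiB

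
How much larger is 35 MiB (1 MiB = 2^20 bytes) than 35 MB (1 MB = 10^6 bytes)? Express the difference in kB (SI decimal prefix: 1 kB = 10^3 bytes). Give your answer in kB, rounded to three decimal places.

35 MiB = 35 × 1,048,576 = 36,700,160 bytes
35 MB = 35 × 1,000,000 = 35,000,000 bytes
difference = 1,700,160 bytes
1,700,160 / 1,000 = 1,700.160 kB

1,700.160 kB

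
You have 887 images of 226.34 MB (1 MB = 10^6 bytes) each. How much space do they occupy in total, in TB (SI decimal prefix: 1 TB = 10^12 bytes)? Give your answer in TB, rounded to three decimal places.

0.201 TB

Total = 887 × 226.34 MB = 200763.58 MB
= 200763.58 × 1,000,000 bytes = 200,763,580,000 bytes
1 TB = 1,000,000,000,000 bytes
200,763,580,000 / 1,000,000,000,000 = 0.201 TB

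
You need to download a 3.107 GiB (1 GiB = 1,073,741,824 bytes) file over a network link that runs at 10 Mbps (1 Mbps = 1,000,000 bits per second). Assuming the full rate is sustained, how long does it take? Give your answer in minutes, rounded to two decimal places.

44.48 minutes

3.107 GiB = 3,336,115,847.168 bytes = 26,688,926,777.344 bits
10 Mbps = 10,000,000 bits/s
time = 26,688,926,777.344 / 10,000,000 = 2,668.893 s
2,668.893 s / 60 = 44.48 minutes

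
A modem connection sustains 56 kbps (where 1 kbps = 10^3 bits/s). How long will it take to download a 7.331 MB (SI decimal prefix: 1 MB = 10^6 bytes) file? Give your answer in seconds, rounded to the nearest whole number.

1,047 seconds

7.331 MB = 7,331,000 bytes = 58,648,000 bits
56 kbps = 56,000 bits/s
time = 58,648,000 / 56,000 = 1,047 s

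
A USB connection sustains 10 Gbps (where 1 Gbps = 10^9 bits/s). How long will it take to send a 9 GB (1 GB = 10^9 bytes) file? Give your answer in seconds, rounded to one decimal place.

9 GB = 9,000,000,000 bytes = 72,000,000,000 bits
10 Gbps = 10,000,000,000 bits/s
time = 72,000,000,000 / 10,000,000,000 = 7.2 s

7.2 seconds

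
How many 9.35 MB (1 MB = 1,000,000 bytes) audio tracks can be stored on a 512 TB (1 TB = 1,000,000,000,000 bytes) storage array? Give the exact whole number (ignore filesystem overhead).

Capacity: 512 TB = 512,000,000,000,000 bytes
Per item: 9.35 MB = 9,350,000 bytes
⌊512,000,000,000,000 / 9,350,000⌋ = 54,759,358

54,759,358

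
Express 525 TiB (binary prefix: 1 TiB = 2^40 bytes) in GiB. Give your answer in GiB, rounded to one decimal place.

525 TiB = 525 × 2^40 bytes = 577,243,604,582,400 bytes
1 GiB = 1,073,741,824 bytes
577,243,604,582,400 / 1,073,741,824 = 537,600.0 GiB

537,600.0 GiB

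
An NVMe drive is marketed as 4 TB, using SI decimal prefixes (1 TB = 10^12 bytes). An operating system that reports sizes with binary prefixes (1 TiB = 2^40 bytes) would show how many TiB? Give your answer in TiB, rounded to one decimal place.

4 TB × 1,000,000,000,000 bytes/TB = 4,000,000,000,000 bytes
1 TiB = 2^40 bytes = 1,099,511,627,776 bytes
4,000,000,000,000 / 1,099,511,627,776 = 3.6 TiB

3.6 TiB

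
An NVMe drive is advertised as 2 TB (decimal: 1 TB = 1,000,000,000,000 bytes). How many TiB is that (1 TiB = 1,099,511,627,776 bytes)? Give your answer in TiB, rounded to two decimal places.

1.82 TiB

2 TB = 2 × 10^12 bytes = 2,000,000,000,000 bytes
1 TiB = 1,099,511,627,776 bytes
2,000,000,000,000 / 1,099,511,627,776 = 1.82 TiB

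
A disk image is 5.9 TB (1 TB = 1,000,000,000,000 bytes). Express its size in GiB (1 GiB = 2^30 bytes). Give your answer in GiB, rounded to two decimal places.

5.9 TB = 5.9 × 10^12 bytes = 5,900,000,000,000 bytes
1 GiB = 2^30 bytes = 1,073,741,824 bytes
5,900,000,000,000 / 1,073,741,824 = 5,494.80 GiB

5,494.80 GiB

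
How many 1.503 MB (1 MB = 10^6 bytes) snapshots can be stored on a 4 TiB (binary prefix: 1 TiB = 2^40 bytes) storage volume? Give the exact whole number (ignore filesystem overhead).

Capacity: 4 TiB = 4,398,046,511,104 bytes
Per item: 1.503 MB = 1,503,000 bytes
⌊4,398,046,511,104 / 1,503,000⌋ = 2,926,178

2,926,178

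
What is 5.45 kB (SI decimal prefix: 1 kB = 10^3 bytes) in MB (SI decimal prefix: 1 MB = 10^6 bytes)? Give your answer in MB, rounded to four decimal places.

5.45 kB × 1,000 bytes/kB = 5,450 bytes
1 MB = 1,000,000 bytes
5,450 / 1,000,000 = 0.0055 MB

0.0055 MB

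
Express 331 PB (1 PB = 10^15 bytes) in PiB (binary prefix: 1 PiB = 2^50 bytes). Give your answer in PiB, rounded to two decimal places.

331 PB = 331 × 10^15 bytes = 331,000,000,000,000,000 bytes
1 PiB = 1,125,899,906,842,624 bytes
331,000,000,000,000,000 / 1,125,899,906,842,624 = 293.99 PiB

293.99 PiB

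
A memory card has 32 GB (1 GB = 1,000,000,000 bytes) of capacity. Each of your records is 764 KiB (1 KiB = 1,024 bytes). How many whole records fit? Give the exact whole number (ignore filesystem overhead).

Capacity: 32 GB = 32,000,000,000 bytes
Per item: 764 KiB = 782,336 bytes
⌊32,000,000,000 / 782,336⌋ = 40,903

40,903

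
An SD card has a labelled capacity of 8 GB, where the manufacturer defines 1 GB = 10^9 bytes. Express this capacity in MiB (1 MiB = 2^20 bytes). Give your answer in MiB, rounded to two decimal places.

8 GB = 8 × 10^9 bytes = 8,000,000,000 bytes
1 MiB = 2^20 bytes = 1,048,576 bytes
8,000,000,000 / 1,048,576 = 7,629.39 MiB

7,629.39 MiB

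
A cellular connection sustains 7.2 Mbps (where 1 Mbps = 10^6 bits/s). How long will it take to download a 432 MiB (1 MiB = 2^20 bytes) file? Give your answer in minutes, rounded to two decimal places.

8.39 minutes

432 MiB = 452,984,832 bytes = 3,623,878,656 bits
7.2 Mbps = 7,200,000 bits/s
time = 3,623,878,656 / 7,200,000 = 503.316 s
503.316 s / 60 = 8.39 minutes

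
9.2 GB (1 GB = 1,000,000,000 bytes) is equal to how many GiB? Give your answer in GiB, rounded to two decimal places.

9.2 GB = 9.2 × 10^9 bytes = 9,200,000,000 bytes
1 GiB = 2^30 bytes = 1,073,741,824 bytes
9,200,000,000 / 1,073,741,824 = 8.57 GiB

8.57 GiB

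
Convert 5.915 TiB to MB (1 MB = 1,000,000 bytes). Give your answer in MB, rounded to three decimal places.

5.915 TiB × 1,099,511,627,776 bytes/TiB = 6,503,611,278,295.04 bytes
1 MB = 10^6 bytes = 1,000,000 bytes
6,503,611,278,295.04 / 1,000,000 = 6,503,611.278 MB

6,503,611.278 MB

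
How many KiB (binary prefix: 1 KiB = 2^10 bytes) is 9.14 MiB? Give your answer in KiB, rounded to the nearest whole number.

9.14 MiB = 9.14 × 2^20 bytes = 9,583,984.64 bytes
1 KiB = 1,024 bytes
9,583,984.64 / 1,024 = 9,359 KiB

9,359 KiB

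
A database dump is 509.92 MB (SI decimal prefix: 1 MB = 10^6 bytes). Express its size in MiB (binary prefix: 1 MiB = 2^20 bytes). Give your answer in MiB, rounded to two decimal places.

486.30 MiB

509.92 MB × 1,000,000 bytes/MB = 509,920,000 bytes
1 MiB = 1,048,576 bytes
509,920,000 / 1,048,576 = 486.30 MiB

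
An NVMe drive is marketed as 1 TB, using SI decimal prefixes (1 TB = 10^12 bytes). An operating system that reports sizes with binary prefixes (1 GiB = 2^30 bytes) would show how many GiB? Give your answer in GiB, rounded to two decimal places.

931.32 GiB

1 TB = 1 × 10^12 bytes = 1,000,000,000,000 bytes
1 GiB = 2^30 bytes = 1,073,741,824 bytes
1,000,000,000,000 / 1,073,741,824 = 931.32 GiB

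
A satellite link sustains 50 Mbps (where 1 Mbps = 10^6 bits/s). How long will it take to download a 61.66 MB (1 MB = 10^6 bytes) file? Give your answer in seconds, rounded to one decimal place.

61.66 MB = 61,660,000 bytes = 493,280,000 bits
50 Mbps = 50,000,000 bits/s
time = 493,280,000 / 50,000,000 = 9.9 s

9.9 seconds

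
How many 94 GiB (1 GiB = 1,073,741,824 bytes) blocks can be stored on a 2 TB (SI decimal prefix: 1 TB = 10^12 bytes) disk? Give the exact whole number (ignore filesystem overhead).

19

Capacity: 2 TB = 2,000,000,000,000 bytes
Per item: 94 GiB = 100,931,731,456 bytes
⌊2,000,000,000,000 / 100,931,731,456⌋ = 19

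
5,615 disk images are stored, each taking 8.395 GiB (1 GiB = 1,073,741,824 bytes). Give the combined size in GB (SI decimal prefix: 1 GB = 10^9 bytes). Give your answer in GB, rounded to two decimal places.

50,613.96 GB

Total = 5,615 × 8.395 GiB = 47137.925 GiB
= 47137.925 × 1,073,741,824 bytes = 50,613,961,569,075.2 bytes
1 GB = 1,000,000,000 bytes
50,613,961,569,075.2 / 1,000,000,000 = 50,613.96 GB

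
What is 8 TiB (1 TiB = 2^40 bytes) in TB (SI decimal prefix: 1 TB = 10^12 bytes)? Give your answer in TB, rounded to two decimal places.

8.80 TB

8 TiB = 8 × 2^40 bytes = 8,796,093,022,208 bytes
1 TB = 1,000,000,000,000 bytes
8,796,093,022,208 / 1,000,000,000,000 = 8.80 TB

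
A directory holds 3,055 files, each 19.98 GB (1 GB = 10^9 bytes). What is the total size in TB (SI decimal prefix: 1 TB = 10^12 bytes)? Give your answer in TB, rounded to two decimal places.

61.04 TB

Total = 3,055 × 19.98 GB = 61038.9 GB
= 61038.9 × 1,000,000,000 bytes = 61,038,900,000,000 bytes
1 TB = 1,000,000,000,000 bytes
61,038,900,000,000 / 1,000,000,000,000 = 61.04 TB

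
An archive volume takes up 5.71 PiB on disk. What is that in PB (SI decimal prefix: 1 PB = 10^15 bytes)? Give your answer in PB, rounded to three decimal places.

5.71 PiB × 1,125,899,906,842,624 bytes/PiB = 6,428,888,468,071,383.04 bytes
1 PB = 10^15 bytes = 1,000,000,000,000,000 bytes
6,428,888,468,071,383.04 / 1,000,000,000,000,000 = 6.429 PB

6.429 PB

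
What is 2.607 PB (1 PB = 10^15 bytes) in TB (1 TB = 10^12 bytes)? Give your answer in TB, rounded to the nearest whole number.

2.607 PB × 1,000,000,000,000,000 bytes/PB = 2,607,000,000,000,000 bytes
1 TB = 1,000,000,000,000 bytes
2,607,000,000,000,000 / 1,000,000,000,000 = 2,607 TB

2,607 TB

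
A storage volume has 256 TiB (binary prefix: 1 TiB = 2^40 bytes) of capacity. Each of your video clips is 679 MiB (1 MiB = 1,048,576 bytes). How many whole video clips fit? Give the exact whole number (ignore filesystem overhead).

Capacity: 256 TiB = 281,474,976,710,656 bytes
Per item: 679 MiB = 711,983,104 bytes
⌊281,474,976,710,656 / 711,983,104⌋ = 395,339

395,339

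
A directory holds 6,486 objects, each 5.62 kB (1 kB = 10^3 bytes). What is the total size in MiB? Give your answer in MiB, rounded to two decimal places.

34.76 MiB

Total = 6,486 × 5.62 kB = 36451.32 kB
= 36451.32 × 1,000 bytes = 36,451,320 bytes
1 MiB = 1,048,576 bytes
36,451,320 / 1,048,576 = 34.76 MiB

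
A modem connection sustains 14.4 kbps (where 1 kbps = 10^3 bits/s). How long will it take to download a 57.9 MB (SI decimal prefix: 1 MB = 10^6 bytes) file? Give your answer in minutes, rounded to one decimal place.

536.1 minutes

57.9 MB = 57,900,000 bytes = 463,200,000 bits
14.4 kbps = 14,400 bits/s
time = 463,200,000 / 14,400 = 32,166.67 s
32,166.67 s / 60 = 536.1 minutes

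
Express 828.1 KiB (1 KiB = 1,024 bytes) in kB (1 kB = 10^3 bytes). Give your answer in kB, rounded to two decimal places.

828.1 KiB = 828.1 × 2^10 bytes = 847,974.4 bytes
1 kB = 10^3 bytes = 1,000 bytes
847,974.4 / 1,000 = 847.97 kB

847.97 kB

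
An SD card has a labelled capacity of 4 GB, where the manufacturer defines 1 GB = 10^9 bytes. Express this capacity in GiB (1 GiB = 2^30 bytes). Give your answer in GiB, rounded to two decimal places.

3.73 GiB

4 GB = 4 × 10^9 bytes = 4,000,000,000 bytes
1 GiB = 2^30 bytes = 1,073,741,824 bytes
4,000,000,000 / 1,073,741,824 = 3.73 GiB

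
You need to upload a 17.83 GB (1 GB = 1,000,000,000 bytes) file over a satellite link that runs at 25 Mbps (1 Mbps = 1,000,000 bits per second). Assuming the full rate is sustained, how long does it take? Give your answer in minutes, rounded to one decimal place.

17.83 GB = 17,830,000,000 bytes = 142,640,000,000 bits
25 Mbps = 25,000,000 bits/s
time = 142,640,000,000 / 25,000,000 = 5,705.60 s
5,705.60 s / 60 = 95.1 minutes

95.1 minutes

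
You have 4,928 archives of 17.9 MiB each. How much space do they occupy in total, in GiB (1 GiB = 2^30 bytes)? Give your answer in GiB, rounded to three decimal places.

86.144 GiB

Total = 4,928 × 17.9 MiB = 88211.2 MiB
= 88211.2 × 1,048,576 bytes = 92,496,147,251.2 bytes
1 GiB = 1,073,741,824 bytes
92,496,147,251.2 / 1,073,741,824 = 86.144 GiB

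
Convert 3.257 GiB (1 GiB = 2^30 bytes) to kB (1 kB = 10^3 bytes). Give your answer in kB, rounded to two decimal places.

3,497,177.12 kB

3.257 GiB × 1,073,741,824 bytes/GiB = 3,497,177,120.768 bytes
1 kB = 10^3 bytes = 1,000 bytes
3,497,177,120.768 / 1,000 = 3,497,177.12 kB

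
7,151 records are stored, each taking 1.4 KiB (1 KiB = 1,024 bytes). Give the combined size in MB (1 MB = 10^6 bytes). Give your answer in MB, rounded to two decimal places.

10.25 MB

Total = 7,151 × 1.4 KiB = 10011.4 KiB
= 10011.4 × 1,024 bytes = 10,251,673.6 bytes
1 MB = 1,000,000 bytes
10,251,673.6 / 1,000,000 = 10.25 MB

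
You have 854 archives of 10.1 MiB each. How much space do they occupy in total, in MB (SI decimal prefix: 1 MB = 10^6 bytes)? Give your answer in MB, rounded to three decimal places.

9,044.387 MB

Total = 854 × 10.1 MiB = 8625.4 MiB
= 8625.4 × 1,048,576 bytes = 9,044,387,430.4 bytes
1 MB = 1,000,000 bytes
9,044,387,430.4 / 1,000,000 = 9,044.387 MB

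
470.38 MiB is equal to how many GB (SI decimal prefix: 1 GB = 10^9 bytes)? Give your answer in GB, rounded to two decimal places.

0.49 GB

470.38 MiB = 470.38 × 2^20 bytes = 493,229,178.88 bytes
1 GB = 10^9 bytes = 1,000,000,000 bytes
493,229,178.88 / 1,000,000,000 = 0.49 GB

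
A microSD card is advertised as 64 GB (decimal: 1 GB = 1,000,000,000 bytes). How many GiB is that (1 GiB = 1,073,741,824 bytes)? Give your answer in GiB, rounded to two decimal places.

59.60 GiB

64 GB × 1,000,000,000 bytes/GB = 64,000,000,000 bytes
1 GiB = 2^30 bytes = 1,073,741,824 bytes
64,000,000,000 / 1,073,741,824 = 59.60 GiB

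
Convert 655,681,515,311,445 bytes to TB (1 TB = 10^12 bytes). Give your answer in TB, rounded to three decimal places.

655,681,515,311,445 bytes given.
1 TB = 1,000,000,000,000 bytes
655,681,515,311,445 / 1,000,000,000,000 = 655.682 TB

655.682 TB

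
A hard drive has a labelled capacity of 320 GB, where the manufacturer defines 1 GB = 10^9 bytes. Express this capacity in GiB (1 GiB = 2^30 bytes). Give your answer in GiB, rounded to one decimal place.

298.0 GiB

320 GB = 320 × 10^9 bytes = 320,000,000,000 bytes
1 GiB = 1,073,741,824 bytes
320,000,000,000 / 1,073,741,824 = 298.0 GiB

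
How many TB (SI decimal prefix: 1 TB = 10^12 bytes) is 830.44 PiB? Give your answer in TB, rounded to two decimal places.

830.44 PiB × 1,125,899,906,842,624 bytes/PiB = 934,992,318,638,388,674.56 bytes
1 TB = 1,000,000,000,000 bytes
934,992,318,638,388,674.56 / 1,000,000,000,000 = 934,992.32 TB

934,992.32 TB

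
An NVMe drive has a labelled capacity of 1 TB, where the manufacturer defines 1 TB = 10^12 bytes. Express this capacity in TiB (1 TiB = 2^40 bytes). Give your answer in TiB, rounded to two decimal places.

0.91 TiB

1 TB × 1,000,000,000,000 bytes/TB = 1,000,000,000,000 bytes
1 TiB = 2^40 bytes = 1,099,511,627,776 bytes
1,000,000,000,000 / 1,099,511,627,776 = 0.91 TiB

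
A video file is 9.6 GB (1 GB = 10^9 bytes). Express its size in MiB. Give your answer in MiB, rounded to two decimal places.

9.6 GB × 1,000,000,000 bytes/GB = 9,600,000,000 bytes
1 MiB = 1,048,576 bytes
9,600,000,000 / 1,048,576 = 9,155.27 MiB

9,155.27 MiB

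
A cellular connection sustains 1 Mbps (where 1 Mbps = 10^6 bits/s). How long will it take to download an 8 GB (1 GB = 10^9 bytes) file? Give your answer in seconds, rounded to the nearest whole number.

8 GB = 8,000,000,000 bytes = 64,000,000,000 bits
1 Mbps = 1,000,000 bits/s
time = 64,000,000,000 / 1,000,000 = 64,000 s

64,000 seconds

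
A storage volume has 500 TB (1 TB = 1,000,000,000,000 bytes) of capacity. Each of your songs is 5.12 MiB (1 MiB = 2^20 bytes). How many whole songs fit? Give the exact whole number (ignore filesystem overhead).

93,132,257

Capacity: 500 TB = 500,000,000,000,000 bytes
Per item: 5.12 MiB = 5,368,709.12 bytes
⌊500,000,000,000,000 / 5,368,709.12⌋ = 93,132,257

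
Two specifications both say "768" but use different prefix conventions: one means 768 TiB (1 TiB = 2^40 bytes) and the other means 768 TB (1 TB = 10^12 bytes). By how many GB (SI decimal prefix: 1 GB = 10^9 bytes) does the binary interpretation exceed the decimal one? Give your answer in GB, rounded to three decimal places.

768 TiB = 768 × 1,099,511,627,776 = 844,424,930,131,968 bytes
768 TB = 768 × 1,000,000,000,000 = 768,000,000,000,000 bytes
difference = 76,424,930,131,968 bytes
76,424,930,131,968 / 1,000,000,000 = 76,424.930 GB

76,424.930 GB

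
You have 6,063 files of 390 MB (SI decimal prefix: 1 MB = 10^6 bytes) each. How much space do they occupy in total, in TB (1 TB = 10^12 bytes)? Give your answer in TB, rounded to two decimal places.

Total = 6,063 × 390 MB = 2,364,570 MB
= 2,364,570 × 1,000,000 bytes = 2,364,570,000,000 bytes
1 TB = 1,000,000,000,000 bytes
2,364,570,000,000 / 1,000,000,000,000 = 2.36 TB

2.36 TB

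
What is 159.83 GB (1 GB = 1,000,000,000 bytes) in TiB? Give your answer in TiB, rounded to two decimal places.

159.83 GB = 159.83 × 10^9 bytes = 159,830,000,000 bytes
1 TiB = 2^40 bytes = 1,099,511,627,776 bytes
159,830,000,000 / 1,099,511,627,776 = 0.15 TiB

0.15 TiB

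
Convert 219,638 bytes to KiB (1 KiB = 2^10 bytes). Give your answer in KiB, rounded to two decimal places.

219,638 bytes given.
1 KiB = 2^10 bytes = 1,024 bytes
219,638 / 1,024 = 214.49 KiB

214.49 KiB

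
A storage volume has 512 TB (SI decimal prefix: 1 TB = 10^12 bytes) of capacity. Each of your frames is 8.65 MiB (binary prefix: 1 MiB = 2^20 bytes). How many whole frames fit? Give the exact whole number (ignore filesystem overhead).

56,448,699

Capacity: 512 TB = 512,000,000,000,000 bytes
Per item: 8.65 MiB = 9,070,182.4 bytes
⌊512,000,000,000,000 / 9,070,182.4⌋ = 56,448,699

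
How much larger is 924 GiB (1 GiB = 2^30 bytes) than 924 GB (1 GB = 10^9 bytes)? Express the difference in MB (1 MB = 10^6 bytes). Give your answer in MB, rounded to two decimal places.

68,137.45 MB

924 GiB = 924 × 1,073,741,824 = 992,137,445,376 bytes
924 GB = 924 × 1,000,000,000 = 924,000,000,000 bytes
difference = 68,137,445,376 bytes
68,137,445,376 / 1,000,000 = 68,137.45 MB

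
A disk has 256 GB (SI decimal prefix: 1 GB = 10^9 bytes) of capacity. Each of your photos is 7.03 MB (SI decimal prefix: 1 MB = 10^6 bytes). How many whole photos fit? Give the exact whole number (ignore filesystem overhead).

36,415

Capacity: 256 GB = 256,000,000,000 bytes
Per item: 7.03 MB = 7,030,000 bytes
⌊256,000,000,000 / 7,030,000⌋ = 36,415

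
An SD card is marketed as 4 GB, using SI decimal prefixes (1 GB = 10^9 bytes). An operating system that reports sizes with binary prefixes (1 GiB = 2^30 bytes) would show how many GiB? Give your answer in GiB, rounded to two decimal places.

4 GB = 4 × 10^9 bytes = 4,000,000,000 bytes
1 GiB = 2^30 bytes = 1,073,741,824 bytes
4,000,000,000 / 1,073,741,824 = 3.73 GiB

3.73 GiB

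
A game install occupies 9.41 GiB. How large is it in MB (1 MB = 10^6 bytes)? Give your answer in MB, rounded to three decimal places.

10,103.911 MB

9.41 GiB × 1,073,741,824 bytes/GiB = 10,103,910,563.84 bytes
1 MB = 10^6 bytes = 1,000,000 bytes
10,103,910,563.84 / 1,000,000 = 10,103.911 MB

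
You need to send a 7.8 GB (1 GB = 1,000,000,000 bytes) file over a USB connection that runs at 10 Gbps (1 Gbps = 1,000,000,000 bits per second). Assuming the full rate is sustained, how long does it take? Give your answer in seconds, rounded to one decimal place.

6.2 seconds

7.8 GB = 7,800,000,000 bytes = 62,400,000,000 bits
10 Gbps = 10,000,000,000 bits/s
time = 62,400,000,000 / 10,000,000,000 = 6.2 s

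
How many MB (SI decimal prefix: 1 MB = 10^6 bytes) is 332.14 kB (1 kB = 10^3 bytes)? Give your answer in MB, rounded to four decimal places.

0.3321 MB

332.14 kB = 332.14 × 10^3 bytes = 332,140 bytes
1 MB = 1,000,000 bytes
332,140 / 1,000,000 = 0.3321 MB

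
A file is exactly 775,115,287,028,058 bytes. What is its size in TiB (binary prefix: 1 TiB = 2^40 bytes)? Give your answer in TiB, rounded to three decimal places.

775,115,287,028,058 bytes given.
1 TiB = 2^40 bytes = 1,099,511,627,776 bytes
775,115,287,028,058 / 1,099,511,627,776 = 704.963 TiB

704.963 TiB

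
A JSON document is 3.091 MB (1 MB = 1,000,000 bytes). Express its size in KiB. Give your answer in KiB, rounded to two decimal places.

3.091 MB = 3.091 × 10^6 bytes = 3,091,000 bytes
1 KiB = 2^10 bytes = 1,024 bytes
3,091,000 / 1,024 = 3,018.55 KiB

3,018.55 KiB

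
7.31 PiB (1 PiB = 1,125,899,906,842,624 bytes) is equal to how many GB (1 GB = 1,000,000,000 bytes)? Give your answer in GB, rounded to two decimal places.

8,230,328.32 GB

7.31 PiB = 7.31 × 2^50 bytes = 8,230,328,319,019,581.44 bytes
1 GB = 10^9 bytes = 1,000,000,000 bytes
8,230,328,319,019,581.44 / 1,000,000,000 = 8,230,328.32 GB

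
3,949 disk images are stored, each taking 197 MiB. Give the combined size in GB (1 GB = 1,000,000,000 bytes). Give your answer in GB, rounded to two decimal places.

815.74 GB

Total = 3,949 × 197 MiB = 777,953 MiB
= 777,953 × 1,048,576 bytes = 815,742,844,928 bytes
1 GB = 1,000,000,000 bytes
815,742,844,928 / 1,000,000,000 = 815.74 GB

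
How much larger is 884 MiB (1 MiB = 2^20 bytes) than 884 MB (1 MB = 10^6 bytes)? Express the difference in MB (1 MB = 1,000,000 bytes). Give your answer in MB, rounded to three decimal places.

884 MiB = 884 × 1,048,576 = 926,941,184 bytes
884 MB = 884 × 1,000,000 = 884,000,000 bytes
difference = 42,941,184 bytes
42,941,184 / 1,000,000 = 42.941 MB

42.941 MB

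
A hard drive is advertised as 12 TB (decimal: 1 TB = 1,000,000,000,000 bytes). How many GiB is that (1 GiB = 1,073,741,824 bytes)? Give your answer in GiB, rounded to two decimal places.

11,175.87 GiB

12 TB = 12 × 10^12 bytes = 12,000,000,000,000 bytes
1 GiB = 1,073,741,824 bytes
12,000,000,000,000 / 1,073,741,824 = 11,175.87 GiB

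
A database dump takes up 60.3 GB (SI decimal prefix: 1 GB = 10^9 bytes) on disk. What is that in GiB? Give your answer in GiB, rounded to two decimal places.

60.3 GB = 60.3 × 10^9 bytes = 60,300,000,000 bytes
1 GiB = 2^30 bytes = 1,073,741,824 bytes
60,300,000,000 / 1,073,741,824 = 56.16 GiB

56.16 GiB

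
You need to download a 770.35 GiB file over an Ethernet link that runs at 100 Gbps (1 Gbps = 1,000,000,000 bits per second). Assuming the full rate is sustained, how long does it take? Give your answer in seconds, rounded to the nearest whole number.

770.35 GiB = 827,157,014,118.4 bytes = 6,617,256,112,947.2 bits
100 Gbps = 100,000,000,000 bits/s
time = 6,617,256,112,947.2 / 100,000,000,000 = 66 s

66 seconds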